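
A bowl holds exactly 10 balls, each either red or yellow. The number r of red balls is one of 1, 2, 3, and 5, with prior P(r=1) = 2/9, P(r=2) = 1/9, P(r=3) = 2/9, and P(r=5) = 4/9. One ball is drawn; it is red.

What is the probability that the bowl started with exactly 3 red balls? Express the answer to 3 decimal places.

0.200

Compute the likelihood of this draw for each case: P(data | r = 1) = (1/10) = 1/10; P(data | r = 2) = (2/10) = 1/5; P(data | r = 3) = (3/10) = 3/10; P(data | r = 5) = (5/10) = 1/2.
The prior-weighted likelihoods are 2/9 · 1/10 = 1/45, 1/9 · 1/5 = 1/45, 2/9 · 3/10 = 1/15, 4/9 · 1/2 = 2/9; summing to 1/3.
So P(r = 3 | data) = (1/15) / (1/3) = 1/5.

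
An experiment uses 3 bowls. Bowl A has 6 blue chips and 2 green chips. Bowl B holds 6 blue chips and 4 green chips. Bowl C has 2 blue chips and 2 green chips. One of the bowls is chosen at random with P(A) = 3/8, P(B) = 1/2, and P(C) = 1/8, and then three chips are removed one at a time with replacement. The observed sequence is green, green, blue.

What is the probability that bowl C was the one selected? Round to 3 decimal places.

The likelihood of the observed sequence under each hypothesis: P(data | bowl A) = (2/8)(2/8)(6/8) = 0.046875; P(data | bowl B) = (4/10)(4/10)(6/10) = 0.096; P(data | bowl C) = (2/4)(2/4)(2/4) = 0.125.
Multiplying each by its prior: 3/8 · 0.046875 = 0.017578, 1/2 · 0.096 = 0.048, 1/8 · 0.125 = 0.015625; these sum to 0.081203.
Therefore the posterior P(bowl C | data) = (0.015625) / (0.081203) = 0.19242.

0.192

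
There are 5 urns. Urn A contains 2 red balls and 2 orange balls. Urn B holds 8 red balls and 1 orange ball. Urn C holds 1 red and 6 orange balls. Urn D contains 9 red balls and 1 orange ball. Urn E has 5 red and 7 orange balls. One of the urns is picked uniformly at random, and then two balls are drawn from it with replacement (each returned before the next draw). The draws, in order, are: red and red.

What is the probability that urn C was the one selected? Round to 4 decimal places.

Compute the likelihood of the observed sequence for each case: P(data | urn A) = (2/4)(2/4) = 0.25; P(data | urn B) = (8/9)(8/9) = 0.79012; P(data | urn C) = (1/7)(1/7) = 0.020408; P(data | urn D) = (9/10)(9/10) = 0.81; P(data | urn E) = (5/12)(5/12) = 0.17361.
Weighting by the prior gives 1/5 · 0.25 = 0.05, 1/5 · 0.79012 = 0.15802, 1/5 · 0.020408 = 0.0040816, 1/5 · 0.81 = 0.162, 1/5 · 0.17361 = 0.034722; these sum to 0.40883.
So P(urn C | data) = (0.0040816) / (0.40883) = 0.0099837.

0.0100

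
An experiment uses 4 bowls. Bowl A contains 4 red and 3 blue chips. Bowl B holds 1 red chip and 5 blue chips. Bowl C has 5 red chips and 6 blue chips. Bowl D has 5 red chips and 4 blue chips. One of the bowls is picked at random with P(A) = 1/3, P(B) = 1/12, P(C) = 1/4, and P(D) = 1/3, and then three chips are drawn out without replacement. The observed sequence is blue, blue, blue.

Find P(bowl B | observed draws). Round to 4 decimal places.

0.4279

Compute the likelihood of the observed sequence for each case: P(data | bowl A) = (3/7)(2/6)(1/5) = 0.028571; P(data | bowl B) = (5/6)(4/5)(3/4) = 0.5; P(data | bowl C) = (6/11)(5/10)(4/9) = 0.12121; P(data | bowl D) = (4/9)(3/8)(2/7) = 0.047619.
Multiplying each by its prior: 1/3 · 0.028571 = 0.0095238, 1/12 · 0.5 = 0.041667, 1/4 · 0.12121 = 0.030303, 1/3 · 0.047619 = 0.015873; with total 0.097367.
Therefore the posterior P(bowl B | data) = (0.041667) / (0.097367) = 0.42794.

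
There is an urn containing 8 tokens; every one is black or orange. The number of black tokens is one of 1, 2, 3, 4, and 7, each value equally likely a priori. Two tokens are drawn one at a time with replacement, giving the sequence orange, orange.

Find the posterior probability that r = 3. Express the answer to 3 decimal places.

0.197

For each hypothesis, P(data | H) works out to: P(data | r = 1) = (7/8)(7/8) = 49/64; P(data | r = 2) = (6/8)(6/8) = 9/16; P(data | r = 3) = (5/8)(5/8) = 25/64; P(data | r = 4) = (4/8)(4/8) = 1/4; P(data | r = 7) = (1/8)(1/8) = 1/64.
Multiplying each by its prior: 1/5 · 49/64 = 49/320, 1/5 · 9/16 = 9/80, 1/5 · 25/64 = 5/64, 1/5 · 1/4 = 1/20, 1/5 · 1/64 = 1/320; with total 127/320.
Therefore the posterior P(r = 3 | data) = (5/64) / (127/320) = 25/127.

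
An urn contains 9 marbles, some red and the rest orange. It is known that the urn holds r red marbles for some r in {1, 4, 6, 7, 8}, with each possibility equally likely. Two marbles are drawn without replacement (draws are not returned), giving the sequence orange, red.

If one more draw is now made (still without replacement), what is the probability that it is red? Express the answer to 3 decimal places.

Compute the likelihood of the observed sequence for each case: P(data | r = 1) = (8/9)(1/8) = 1/9; P(data | r = 4) = (5/9)(4/8) = 5/18; P(data | r = 6) = (3/9)(6/8) = 1/4; P(data | r = 7) = (2/9)(7/8) = 7/36; P(data | r = 8) = (1/9)(8/8) = 1/9.
The prior-weighted likelihoods are 1/5 · 1/9 = 1/45, 1/5 · 5/18 = 1/18, 1/5 · 1/4 = 1/20, 1/5 · 7/36 = 7/180, 1/5 · 1/9 = 1/45; with total 17/90.
The posterior is then P(r = 1 | data) = 2/17, P(r = 4 | data) = 5/17, P(r = 6 | data) = 9/34, P(r = 7 | data) = 7/34, P(r = 8 | data) = 2/17.
The predictive probability is P(red next | data) = (0)(2/17) + (3/7)(5/17) + (5/7)(9/34) + (6/7)(7/34) + (1)(2/17) = 145/238.

0.609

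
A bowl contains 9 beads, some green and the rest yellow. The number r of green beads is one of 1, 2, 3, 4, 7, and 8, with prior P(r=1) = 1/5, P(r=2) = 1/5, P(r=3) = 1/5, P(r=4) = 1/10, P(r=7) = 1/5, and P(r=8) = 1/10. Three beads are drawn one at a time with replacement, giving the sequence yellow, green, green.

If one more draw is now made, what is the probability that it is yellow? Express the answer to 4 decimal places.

Under each hypothesis, the probability of the observed sequence is: P(data | r = 1) = (8/9)(1/9)(1/9) = 0.010974; P(data | r = 2) = (7/9)(2/9)(2/9) = 0.038409; P(data | r = 3) = (6/9)(3/9)(3/9) = 0.074074; P(data | r = 4) = (5/9)(4/9)(4/9) = 0.10974; P(data | r = 7) = (2/9)(7/9)(7/9) = 0.13443; P(data | r = 8) = (1/9)(8/9)(8/9) = 0.087791.
The prior-weighted likelihoods are 1/5 · 0.010974 = 0.0021948, 1/5 · 0.038409 = 0.0076818, 1/5 · 0.074074 = 0.014815, 1/10 · 0.10974 = 0.010974, 1/5 · 0.13443 = 0.026886, 1/10 · 0.087791 = 0.0087791; with total 0.071331.
Normalising, the posterior is P(r = 1 | data) = 0.030769, P(r = 2 | data) = 0.10769, P(r = 3 | data) = 0.20769, P(r = 4 | data) = 0.15385, P(r = 7 | data) = 0.37692, P(r = 8 | data) = 0.12308.
So P(yellow next | data) = Σ P(yellow next | H) P(H | data) = (8/9)(0.030769) + (7/9)(0.10769) + (2/3)(0.20769) + (5/9)(0.15385) + (2/9)(0.37692) + (1/9)(0.12308) = 0.43248.

0.4325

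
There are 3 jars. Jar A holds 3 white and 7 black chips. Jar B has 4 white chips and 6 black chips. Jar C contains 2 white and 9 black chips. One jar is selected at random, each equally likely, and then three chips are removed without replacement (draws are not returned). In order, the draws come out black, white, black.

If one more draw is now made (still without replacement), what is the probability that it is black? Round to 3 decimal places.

0.713

Compute the likelihood of the observed sequence for each case: P(data | jar A) = (7/10)(3/9)(6/8) = 0.175; P(data | jar B) = (6/10)(4/9)(5/8) = 0.16667; P(data | jar C) = (9/11)(2/10)(8/9) = 0.14545.
Weighting by the prior gives 1/3 · 0.175 = 0.058333, 1/3 · 0.16667 = 0.055556, 1/3 · 0.14545 = 0.048485; with total 0.16237.
Dividing through by the total gives posterior P(jar A | data) = 0.35925, P(jar B | data) = 0.34215, P(jar C | data) = 0.2986.
The predictive probability is P(black next | data) = (5/7)(0.35925) + (4/7)(0.34215) + (7/8)(0.2986) = 0.7134.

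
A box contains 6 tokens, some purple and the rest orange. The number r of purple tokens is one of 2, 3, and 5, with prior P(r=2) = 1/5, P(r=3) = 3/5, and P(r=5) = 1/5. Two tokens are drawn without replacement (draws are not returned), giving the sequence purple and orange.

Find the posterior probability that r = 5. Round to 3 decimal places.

For each hypothesis, P(data | H) works out to: P(data | r = 2) = (2/6)(4/5) = 4/15; P(data | r = 3) = (3/6)(3/5) = 3/10; P(data | r = 5) = (5/6)(1/5) = 1/6.
Multiplying each by its prior: 1/5 · 4/15 = 4/75, 3/5 · 3/10 = 9/50, 1/5 · 1/6 = 1/30; these sum to 4/15.
Hence P(r = 5 | data) = (1/30) / (4/15) = 1/8.

0.125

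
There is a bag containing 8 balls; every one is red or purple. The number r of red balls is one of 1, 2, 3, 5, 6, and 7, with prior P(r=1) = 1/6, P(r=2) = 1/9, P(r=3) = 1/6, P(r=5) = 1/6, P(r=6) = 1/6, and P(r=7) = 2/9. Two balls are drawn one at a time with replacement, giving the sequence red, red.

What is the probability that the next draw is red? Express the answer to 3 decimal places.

Compute the likelihood of the observed sequence for each case: P(data | r = 1) = (1/8)(1/8) = 1/64; P(data | r = 2) = (2/8)(2/8) = 1/16; P(data | r = 3) = (3/8)(3/8) = 9/64; P(data | r = 5) = (5/8)(5/8) = 25/64; P(data | r = 6) = (6/8)(6/8) = 9/16; P(data | r = 7) = (7/8)(7/8) = 49/64.
Weighting by the prior gives 1/6 · 1/64 = 1/384, 1/9 · 1/16 = 1/144, 1/6 · 9/64 = 3/128, 1/6 · 25/64 = 25/384, 1/6 · 9/16 = 3/32, 2/9 · 49/64 = 49/288; with total 139/384.
Normalising, the posterior is P(r = 1 | data) = 0.0071942, P(r = 2 | data) = 0.019185, P(r = 3 | data) = 0.064748, P(r = 5 | data) = 0.17986, P(r = 6 | data) = 0.25899, P(r = 7 | data) = 0.47002.
Averaging over the posterior, P(red next | data) = (1/8)(0.0071942) + (1/4)(0.019185) + (3/8)(0.064748) + (5/8)(0.17986) + (3/4)(0.25899) + (7/8)(0.47002) = 0.7479.

0.748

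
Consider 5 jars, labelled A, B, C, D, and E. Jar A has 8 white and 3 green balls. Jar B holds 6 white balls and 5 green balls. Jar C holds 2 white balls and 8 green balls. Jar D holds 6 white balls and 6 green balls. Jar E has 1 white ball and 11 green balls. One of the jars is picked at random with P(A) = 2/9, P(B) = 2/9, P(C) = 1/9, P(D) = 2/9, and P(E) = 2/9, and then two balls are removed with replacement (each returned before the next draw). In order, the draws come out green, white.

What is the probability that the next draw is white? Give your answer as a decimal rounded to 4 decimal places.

0.5006

The likelihood of the observed sequence under each hypothesis: P(data | jar A) = (3/11)(8/11) = 0.19835; P(data | jar B) = (5/11)(6/11) = 0.24793; P(data | jar C) = (8/10)(2/10) = 0.16; P(data | jar D) = (6/12)(6/12) = 0.25; P(data | jar E) = (11/12)(1/12) = 0.076389.
The prior-weighted likelihoods are 2/9 · 0.19835 = 0.044077, 2/9 · 0.24793 = 0.055096, 1/9 · 0.16 = 0.017778, 2/9 · 0.25 = 0.055556, 2/9 · 0.076389 = 0.016975; with total 0.18948.
Normalising, the posterior is P(jar A | data) = 0.23262, P(jar B | data) = 0.29077, P(jar C | data) = 0.093823, P(jar D | data) = 0.2932, P(jar E | data) = 0.089588.
Averaging over the posterior, P(white next | data) = (8/11)(0.23262) + (6/11)(0.29077) + (1/5)(0.093823) + (1/2)(0.2932) + (1/12)(0.089588) = 0.50061.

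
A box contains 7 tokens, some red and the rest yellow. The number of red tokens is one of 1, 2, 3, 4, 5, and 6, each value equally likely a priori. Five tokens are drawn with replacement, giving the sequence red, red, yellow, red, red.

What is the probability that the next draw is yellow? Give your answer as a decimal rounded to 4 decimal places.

For each hypothesis, P(data | H) works out to: P(data | r = 1) = (1/7)(1/7)(6/7)(1/7)(1/7) = 0.00035699; P(data | r = 2) = (2/7)(2/7)(5/7)(2/7)(2/7) = 0.0047599; P(data | r = 3) = (3/7)(3/7)(4/7)(3/7)(3/7) = 0.019278; P(data | r = 4) = (4/7)(4/7)(3/7)(4/7)(4/7) = 0.045695; P(data | r = 5) = (5/7)(5/7)(2/7)(5/7)(5/7) = 0.074374; P(data | r = 6) = (6/7)(6/7)(1/7)(6/7)(6/7) = 0.077111.
Weighting by the prior gives 1/6 · 0.00035699 = 5.9499e-05, 1/6 · 0.0047599 = 0.00079332, 1/6 · 0.019278 = 0.0032129, 1/6 · 0.045695 = 0.0076159, 1/6 · 0.074374 = 0.012396, 1/6 · 0.077111 = 0.012852; summing to 0.036929.
The posterior is then P(r = 1 | data) = 0.0016112, P(r = 2 | data) = 0.021482, P(r = 3 | data) = 0.087003, P(r = 4 | data) = 0.20623, P(r = 5 | data) = 0.33566, P(r = 6 | data) = 0.34801.
The predictive probability is P(yellow next | data) = (6/7)(0.0016112) + (5/7)(0.021482) + (4/7)(0.087003) + (3/7)(0.20623) + (2/7)(0.33566) + (1/7)(0.34801) = 0.30044.

0.3004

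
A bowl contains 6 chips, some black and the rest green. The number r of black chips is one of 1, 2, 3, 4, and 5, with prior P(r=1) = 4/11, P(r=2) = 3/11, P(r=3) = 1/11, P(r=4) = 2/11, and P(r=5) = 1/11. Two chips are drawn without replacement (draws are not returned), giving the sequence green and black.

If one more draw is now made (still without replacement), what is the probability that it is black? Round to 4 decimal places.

0.3716

The likelihood of the observed sequence under each hypothesis: P(data | r = 1) = (5/6)(1/5) = 1/6; P(data | r = 2) = (4/6)(2/5) = 4/15; P(data | r = 3) = (3/6)(3/5) = 3/10; P(data | r = 4) = (2/6)(4/5) = 4/15; P(data | r = 5) = (1/6)(5/5) = 1/6.
Multiplying each by its prior: 4/11 · 1/6 = 2/33, 3/11 · 4/15 = 4/55, 1/11 · 3/10 = 3/110, 2/11 · 4/15 = 8/165, 1/11 · 1/6 = 1/66; summing to 37/165.
Normalising, the posterior is P(r = 1 | data) = 10/37, P(r = 2 | data) = 12/37, P(r = 3 | data) = 9/74, P(r = 4 | data) = 8/37, P(r = 5 | data) = 5/74.
So P(black next | data) = Σ P(black next | H) P(H | data) = (0)(10/37) + (1/4)(12/37) + (1/2)(9/74) + (3/4)(8/37) + (1)(5/74) = 55/148.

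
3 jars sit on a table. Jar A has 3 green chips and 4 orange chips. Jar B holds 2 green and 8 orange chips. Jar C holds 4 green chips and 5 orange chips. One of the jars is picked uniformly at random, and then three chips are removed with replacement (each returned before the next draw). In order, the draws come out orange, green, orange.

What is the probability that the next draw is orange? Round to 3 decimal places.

The likelihood of the observed sequence under each hypothesis: P(data | jar A) = (4/7)(3/7)(4/7) = 0.13994; P(data | jar B) = (8/10)(2/10)(8/10) = 0.128; P(data | jar C) = (5/9)(4/9)(5/9) = 0.13717.
The prior-weighted likelihoods are 1/3 · 0.13994 = 0.046647, 1/3 · 0.128 = 0.042667, 1/3 · 0.13717 = 0.045725; these sum to 0.13504.
The posterior is then P(jar A | data) = 0.34544, P(jar B | data) = 0.31596, P(jar C | data) = 0.3386.
The predictive probability is P(orange next | data) = (4/7)(0.34544) + (4/5)(0.31596) + (5/9)(0.3386) = 0.63827.

0.638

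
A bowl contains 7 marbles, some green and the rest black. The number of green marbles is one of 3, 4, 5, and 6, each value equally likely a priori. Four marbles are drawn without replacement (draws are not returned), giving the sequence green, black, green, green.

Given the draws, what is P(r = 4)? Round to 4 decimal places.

Under each hypothesis, the probability of the observed sequence is: P(data | r = 3) = (3/7)(4/6)(2/5)(1/4) = 1/35; P(data | r = 4) = (4/7)(3/6)(3/5)(2/4) = 3/35; P(data | r = 5) = (5/7)(2/6)(4/5)(3/4) = 1/7; P(data | r = 6) = (6/7)(1/6)(5/5)(4/4) = 1/7.
The prior-weighted likelihoods are 1/4 · 1/35 = 1/140, 1/4 · 3/35 = 3/140, 1/4 · 1/7 = 1/28, 1/4 · 1/7 = 1/28; these sum to 1/10.
By Bayes' rule, P(r = 4 | data) = (3/140) / (1/10) = 3/14.

0.2143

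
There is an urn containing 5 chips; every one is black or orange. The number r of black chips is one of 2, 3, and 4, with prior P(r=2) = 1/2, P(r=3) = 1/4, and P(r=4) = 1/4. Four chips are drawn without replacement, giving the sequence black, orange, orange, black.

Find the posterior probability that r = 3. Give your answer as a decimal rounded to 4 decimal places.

0.3333

The likelihood of the observed sequence under each hypothesis: P(data | r = 2) = (2/5)(3/4)(2/3)(1/2) = 1/10; P(data | r = 3) = (3/5)(2/4)(1/3)(2/2) = 1/10; P(data | r = 4) = (4/5)(1/4)(0/3) = 0.
Multiplying each by its prior: 1/2 · 1/10 = 1/20, 1/4 · 1/10 = 1/40, 1/4 · 0 = 0; summing to 3/40.
By Bayes' rule, P(r = 3 | data) = (1/40) / (3/40) = 1/3.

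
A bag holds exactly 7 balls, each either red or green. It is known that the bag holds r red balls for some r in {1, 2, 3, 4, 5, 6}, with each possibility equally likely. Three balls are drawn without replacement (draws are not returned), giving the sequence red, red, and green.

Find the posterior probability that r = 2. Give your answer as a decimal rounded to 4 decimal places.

The likelihood of the observed sequence under each hypothesis: P(data | r = 1) = (1/7)(0/6) = 0; P(data | r = 2) = (2/7)(1/6)(5/5) = 1/21; P(data | r = 3) = (3/7)(2/6)(4/5) = 4/35; P(data | r = 4) = (4/7)(3/6)(3/5) = 6/35; P(data | r = 5) = (5/7)(4/6)(2/5) = 4/21; P(data | r = 6) = (6/7)(5/6)(1/5) = 1/7.
Weighting by the prior gives 1/6 · 0 = 0, 1/6 · 1/21 = 1/126, 1/6 · 4/35 = 2/105, 1/6 · 6/35 = 1/35, 1/6 · 4/21 = 2/63, 1/6 · 1/7 = 1/42; these sum to 1/9.
So P(r = 2 | data) = (1/126) / (1/9) = 1/14.

0.0714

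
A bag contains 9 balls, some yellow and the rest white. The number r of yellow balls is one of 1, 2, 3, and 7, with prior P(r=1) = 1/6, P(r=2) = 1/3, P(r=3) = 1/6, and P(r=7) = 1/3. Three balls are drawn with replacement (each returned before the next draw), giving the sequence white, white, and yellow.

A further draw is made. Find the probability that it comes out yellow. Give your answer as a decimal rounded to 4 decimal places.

0.3071

Under each hypothesis, the probability of the observed sequence is: P(data | r = 1) = (8/9)(8/9)(1/9) = 0.087791; P(data | r = 2) = (7/9)(7/9)(2/9) = 0.13443; P(data | r = 3) = (6/9)(6/9)(3/9) = 0.14815; P(data | r = 7) = (2/9)(2/9)(7/9) = 0.038409.
Multiplying each by its prior: 1/6 · 0.087791 = 0.014632, 1/3 · 0.13443 = 0.04481, 1/6 · 0.14815 = 0.024691, 1/3 · 0.038409 = 0.012803; these sum to 0.096936.
Dividing through by the total gives posterior P(r = 1 | data) = 0.15094, P(r = 2 | data) = 0.46226, P(r = 3 | data) = 0.25472, P(r = 7 | data) = 0.13208.
Averaging over the posterior, P(yellow next | data) = (1/9)(0.15094) + (2/9)(0.46226) + (1/3)(0.25472) + (7/9)(0.13208) = 0.30713.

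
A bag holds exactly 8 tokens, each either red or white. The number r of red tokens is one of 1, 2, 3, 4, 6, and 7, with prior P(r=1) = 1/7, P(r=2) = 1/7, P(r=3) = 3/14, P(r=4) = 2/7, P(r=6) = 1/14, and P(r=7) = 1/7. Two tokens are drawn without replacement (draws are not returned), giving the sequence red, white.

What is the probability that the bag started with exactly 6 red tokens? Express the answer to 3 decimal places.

Under each hypothesis, the probability of the observed sequence is: P(data | r = 1) = (1/8)(7/7) = 1/8; P(data | r = 2) = (2/8)(6/7) = 3/14; P(data | r = 3) = (3/8)(5/7) = 15/56; P(data | r = 4) = (4/8)(4/7) = 2/7; P(data | r = 6) = (6/8)(2/7) = 3/14; P(data | r = 7) = (7/8)(1/7) = 1/8.
The prior-weighted likelihoods are 1/7 · 1/8 = 1/56, 1/7 · 3/14 = 3/98, 3/14 · 15/56 = 45/784, 2/7 · 2/7 = 4/49, 1/14 · 3/14 = 3/196, 1/7 · 1/8 = 1/56; with total 173/784.
So P(r = 6 | data) = (3/196) / (173/784) = 12/173.

0.069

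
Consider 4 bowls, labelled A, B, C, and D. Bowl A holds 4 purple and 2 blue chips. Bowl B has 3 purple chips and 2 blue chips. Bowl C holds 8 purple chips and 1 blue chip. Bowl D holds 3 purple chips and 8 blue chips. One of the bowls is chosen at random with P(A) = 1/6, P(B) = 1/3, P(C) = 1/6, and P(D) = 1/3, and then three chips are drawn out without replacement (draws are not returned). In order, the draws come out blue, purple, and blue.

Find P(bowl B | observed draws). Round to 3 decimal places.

Under each hypothesis, the probability of the observed sequence is: P(data | bowl A) = (2/6)(4/5)(1/4) = 1/15; P(data | bowl B) = (2/5)(3/4)(1/3) = 1/10; P(data | bowl C) = (1/9)(8/8)(0/7) = 0; P(data | bowl D) = (8/11)(3/10)(7/9) = 28/165.
The prior-weighted likelihoods are 1/6 · 1/15 = 1/90, 1/3 · 1/10 = 1/30, 1/6 · 0 = 0, 1/3 · 28/165 = 28/495; these sum to 10/99.
Hence P(bowl B | data) = (1/30) / (10/99) = 33/100.

0.330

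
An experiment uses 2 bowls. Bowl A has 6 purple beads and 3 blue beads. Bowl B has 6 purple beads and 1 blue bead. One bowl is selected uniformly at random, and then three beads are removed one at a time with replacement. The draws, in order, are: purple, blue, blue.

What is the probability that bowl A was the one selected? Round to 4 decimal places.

0.8090

Under each hypothesis, the probability of the observed sequence is: P(data | bowl A) = (6/9)(3/9)(3/9) = 0.074074; P(data | bowl B) = (6/7)(1/7)(1/7) = 0.017493.
Multiplying each by its prior: 1/2 · 0.074074 = 0.037037, 1/2 · 0.017493 = 0.0087464; these sum to 0.045783.
So P(bowl A | data) = (0.037037) / (0.045783) = 0.80896.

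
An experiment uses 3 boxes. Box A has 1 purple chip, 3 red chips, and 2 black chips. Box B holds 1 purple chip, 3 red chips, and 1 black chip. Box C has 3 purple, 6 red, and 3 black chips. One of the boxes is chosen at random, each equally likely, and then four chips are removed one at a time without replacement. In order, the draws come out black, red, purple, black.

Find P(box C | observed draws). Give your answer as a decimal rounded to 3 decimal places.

The likelihood of the observed sequence under each hypothesis: P(data | box A) = (2/6)(3/5)(1/4)(1/3) = 0.016667; P(data | box B) = (1/5)(3/4)(1/3)(0/2) = 0; P(data | box C) = (3/12)(6/11)(3/10)(2/9) = 0.0090909.
Weighting by the prior gives 1/3 · 0.016667 = 0.0055556, 1/3 · 0 = 0, 1/3 · 0.0090909 = 0.0030303; these sum to 0.0085859.
By Bayes' rule, P(box C | data) = (0.0030303) / (0.0085859) = 0.35294.

0.353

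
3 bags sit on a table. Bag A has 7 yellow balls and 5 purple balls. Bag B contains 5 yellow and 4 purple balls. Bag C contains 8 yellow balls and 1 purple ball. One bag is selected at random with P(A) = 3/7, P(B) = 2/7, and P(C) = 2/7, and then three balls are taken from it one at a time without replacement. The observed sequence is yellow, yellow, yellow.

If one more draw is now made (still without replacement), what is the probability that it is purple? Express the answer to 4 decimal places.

Under each hypothesis, the probability of the observed sequence is: P(data | bag A) = (7/12)(6/11)(5/10) = 0.15909; P(data | bag B) = (5/9)(4/8)(3/7) = 0.11905; P(data | bag C) = (8/9)(7/8)(6/7) = 0.66667.
Weighting by the prior gives 3/7 · 0.15909 = 0.068182, 2/7 · 0.11905 = 0.034014, 2/7 · 0.66667 = 0.19048; with total 0.29267.
The posterior is then P(bag A | data) = 0.23296, P(bag B | data) = 0.11622, P(bag C | data) = 0.65082.
So P(purple next | data) = Σ P(purple next | H) P(H | data) = (5/9)(0.23296) + (2/3)(0.11622) + (1/6)(0.65082) = 0.31537.

0.3154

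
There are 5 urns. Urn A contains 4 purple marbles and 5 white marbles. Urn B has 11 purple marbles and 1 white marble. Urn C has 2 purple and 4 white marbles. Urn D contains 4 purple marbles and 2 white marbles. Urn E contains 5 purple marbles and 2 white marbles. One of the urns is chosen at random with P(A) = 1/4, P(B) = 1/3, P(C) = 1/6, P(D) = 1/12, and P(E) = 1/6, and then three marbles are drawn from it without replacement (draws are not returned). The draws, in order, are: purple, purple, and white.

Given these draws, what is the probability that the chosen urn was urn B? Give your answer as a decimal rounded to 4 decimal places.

The likelihood of the observed sequence under each hypothesis: P(data | urn A) = (4/9)(3/8)(5/7) = 5/42; P(data | urn B) = (11/12)(10/11)(1/10) = 1/12; P(data | urn C) = (2/6)(1/5)(4/4) = 1/15; P(data | urn D) = (4/6)(3/5)(2/4) = 1/5; P(data | urn E) = (5/7)(4/6)(2/5) = 4/21.
Multiplying each by its prior: 1/4 · 5/42 = 5/168, 1/3 · 1/12 = 1/36, 1/6 · 1/15 = 1/90, 1/12 · 1/5 = 1/60, 1/6 · 4/21 = 2/63; with total 59/504.
Hence P(urn B | data) = (1/36) / (59/504) = 14/59.

0.2373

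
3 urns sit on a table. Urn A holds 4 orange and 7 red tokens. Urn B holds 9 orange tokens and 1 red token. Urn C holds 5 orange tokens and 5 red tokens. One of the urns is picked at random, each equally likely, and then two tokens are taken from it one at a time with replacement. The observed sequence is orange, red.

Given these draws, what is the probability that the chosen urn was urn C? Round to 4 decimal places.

The likelihood of the observed sequence under each hypothesis: P(data | urn A) = (4/11)(7/11) = 0.2314; P(data | urn B) = (9/10)(1/10) = 0.09; P(data | urn C) = (5/10)(5/10) = 0.25.
Weighting by the prior gives 1/3 · 0.2314 = 0.077135, 1/3 · 0.09 = 0.03, 1/3 · 0.25 = 0.083333; summing to 0.19047.
By Bayes' rule, P(urn C | data) = (0.083333) / (0.19047) = 0.43752.

0.4375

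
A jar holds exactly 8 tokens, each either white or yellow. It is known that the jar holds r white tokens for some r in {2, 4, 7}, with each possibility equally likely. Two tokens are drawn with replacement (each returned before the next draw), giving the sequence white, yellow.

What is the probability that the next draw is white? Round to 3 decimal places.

For each hypothesis, P(data | H) works out to: P(data | r = 2) = (2/8)(6/8) = 3/16; P(data | r = 4) = (4/8)(4/8) = 1/4; P(data | r = 7) = (7/8)(1/8) = 7/64.
Weighting by the prior gives 1/3 · 3/16 = 1/16, 1/3 · 1/4 = 1/12, 1/3 · 7/64 = 7/192; these sum to 35/192.
Dividing through by the total gives posterior P(r = 2 | data) = 12/35, P(r = 4 | data) = 16/35, P(r = 7 | data) = 1/5.
Averaging over the posterior, P(white next | data) = (1/4)(12/35) + (1/2)(16/35) + (7/8)(1/5) = 137/280.

0.489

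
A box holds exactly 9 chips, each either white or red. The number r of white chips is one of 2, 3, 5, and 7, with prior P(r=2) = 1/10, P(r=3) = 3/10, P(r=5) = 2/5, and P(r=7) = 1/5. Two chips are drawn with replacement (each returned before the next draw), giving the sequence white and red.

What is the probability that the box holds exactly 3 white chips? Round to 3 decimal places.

0.307

For each hypothesis, P(data | H) works out to: P(data | r = 2) = (2/9)(7/9) = 14/81; P(data | r = 3) = (3/9)(6/9) = 2/9; P(data | r = 5) = (5/9)(4/9) = 20/81; P(data | r = 7) = (7/9)(2/9) = 14/81.
Multiplying each by its prior: 1/10 · 14/81 = 7/405, 3/10 · 2/9 = 1/15, 2/5 · 20/81 = 8/81, 1/5 · 14/81 = 14/405; summing to 88/405.
So P(r = 3 | data) = (1/15) / (88/405) = 27/88.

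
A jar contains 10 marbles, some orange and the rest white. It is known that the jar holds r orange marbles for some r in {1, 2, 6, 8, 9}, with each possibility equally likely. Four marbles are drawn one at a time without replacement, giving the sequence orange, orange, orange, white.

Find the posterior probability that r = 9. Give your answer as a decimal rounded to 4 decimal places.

The likelihood of the observed sequence under each hypothesis: P(data | r = 1) = (1/10)(0/9) = 0; P(data | r = 2) = (2/10)(1/9)(0/8) = 0; P(data | r = 6) = (6/10)(5/9)(4/8)(4/7) = 2/21; P(data | r = 8) = (8/10)(7/9)(6/8)(2/7) = 2/15; P(data | r = 9) = (9/10)(8/9)(7/8)(1/7) = 1/10.
The prior-weighted likelihoods are 1/5 · 0 = 0, 1/5 · 0 = 0, 1/5 · 2/21 = 2/105, 1/5 · 2/15 = 2/75, 1/5 · 1/10 = 1/50; summing to 23/350.
By Bayes' rule, P(r = 9 | data) = (1/50) / (23/350) = 7/23.

0.3043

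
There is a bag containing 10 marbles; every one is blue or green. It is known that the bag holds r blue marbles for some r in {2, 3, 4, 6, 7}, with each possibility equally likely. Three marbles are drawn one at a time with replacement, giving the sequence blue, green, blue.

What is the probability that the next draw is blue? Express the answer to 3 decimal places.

Under each hypothesis, the probability of the observed sequence is: P(data | r = 2) = (2/10)(8/10)(2/10) = 0.032; P(data | r = 3) = (3/10)(7/10)(3/10) = 0.063; P(data | r = 4) = (4/10)(6/10)(4/10) = 0.096; P(data | r = 6) = (6/10)(4/10)(6/10) = 0.144; P(data | r = 7) = (7/10)(3/10)(7/10) = 0.147.
The prior-weighted likelihoods are 1/5 · 0.032 = 0.0064, 1/5 · 0.063 = 0.0126, 1/5 · 0.096 = 0.0192, 1/5 · 0.144 = 0.0288, 1/5 · 0.147 = 0.0294; with total 0.0964.
The posterior is then P(r = 2 | data) = 0.06639, P(r = 3 | data) = 0.13071, P(r = 4 | data) = 0.19917, P(r = 6 | data) = 0.29876, P(r = 7 | data) = 0.30498.
So P(blue next | data) = Σ P(blue next | H) P(H | data) = (1/5)(0.06639) + (3/10)(0.13071) + (2/5)(0.19917) + (3/5)(0.29876) + (7/10)(0.30498) = 0.5249.

0.525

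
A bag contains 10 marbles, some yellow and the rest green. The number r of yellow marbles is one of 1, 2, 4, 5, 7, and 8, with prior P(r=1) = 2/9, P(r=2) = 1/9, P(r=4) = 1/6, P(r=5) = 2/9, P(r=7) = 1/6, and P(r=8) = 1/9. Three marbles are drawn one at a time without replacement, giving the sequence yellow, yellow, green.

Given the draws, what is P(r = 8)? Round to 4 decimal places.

0.1792

For each hypothesis, P(data | H) works out to: P(data | r = 1) = (1/10)(0/9) = 0; P(data | r = 2) = (2/10)(1/9)(8/8) = 0.022222; P(data | r = 4) = (4/10)(3/9)(6/8) = 0.1; P(data | r = 5) = (5/10)(4/9)(5/8) = 0.13889; P(data | r = 7) = (7/10)(6/9)(3/8) = 0.175; P(data | r = 8) = (8/10)(7/9)(2/8) = 0.15556.
The prior-weighted likelihoods are 2/9 · 0 = 0, 1/9 · 0.022222 = 0.0024691, 1/6 · 0.1 = 0.016667, 2/9 · 0.13889 = 0.030864, 1/6 · 0.175 = 0.029167, 1/9 · 0.15556 = 0.017284; these sum to 0.096451.
By Bayes' rule, P(r = 8 | data) = (0.017284) / (0.096451) = 0.1792.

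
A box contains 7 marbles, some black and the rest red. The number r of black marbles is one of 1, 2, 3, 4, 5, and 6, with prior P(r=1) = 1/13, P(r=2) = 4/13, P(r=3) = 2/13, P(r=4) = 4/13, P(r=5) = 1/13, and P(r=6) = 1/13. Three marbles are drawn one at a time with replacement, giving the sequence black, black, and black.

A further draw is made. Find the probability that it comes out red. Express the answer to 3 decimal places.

Under each hypothesis, the probability of the observed sequence is: P(data | r = 1) = (1/7)(1/7)(1/7) = 0.0029155; P(data | r = 2) = (2/7)(2/7)(2/7) = 0.023324; P(data | r = 3) = (3/7)(3/7)(3/7) = 0.078717; P(data | r = 4) = (4/7)(4/7)(4/7) = 0.18659; P(data | r = 5) = (5/7)(5/7)(5/7) = 0.36443; P(data | r = 6) = (6/7)(6/7)(6/7) = 0.62974.
The prior-weighted likelihoods are 1/13 · 0.0029155 = 0.00022427, 4/13 · 0.023324 = 0.0071765, 2/13 · 0.078717 = 0.01211, 4/13 · 0.18659 = 0.057412, 1/13 · 0.36443 = 0.028033, 1/13 · 0.62974 = 0.048441; summing to 0.1534.
Dividing through by the total gives posterior P(r = 1 | data) = 0.001462, P(r = 2 | data) = 0.046784, P(r = 3 | data) = 0.078947, P(r = 4 | data) = 0.37427, P(r = 5 | data) = 0.18275, P(r = 6 | data) = 0.31579.
The predictive probability is P(red next | data) = (6/7)(0.001462) + (5/7)(0.046784) + (4/7)(0.078947) + (3/7)(0.37427) + (2/7)(0.18275) + (1/7)(0.31579) = 0.33751.

0.338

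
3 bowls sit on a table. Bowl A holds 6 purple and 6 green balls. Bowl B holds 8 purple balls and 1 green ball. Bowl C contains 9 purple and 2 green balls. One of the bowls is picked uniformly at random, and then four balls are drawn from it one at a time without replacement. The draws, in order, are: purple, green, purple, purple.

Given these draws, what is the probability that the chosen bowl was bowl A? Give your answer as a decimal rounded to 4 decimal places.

The likelihood of the observed sequence under each hypothesis: P(data | bowl A) = (6/12)(6/11)(5/10)(4/9) = 0.060606; P(data | bowl B) = (8/9)(1/8)(7/7)(6/6) = 0.11111; P(data | bowl C) = (9/11)(2/10)(8/9)(7/8) = 0.12727.
Multiplying each by its prior: 1/3 · 0.060606 = 0.020202, 1/3 · 0.11111 = 0.037037, 1/3 · 0.12727 = 0.042424; with total 0.099663.
So P(bowl A | data) = (0.020202) / (0.099663) = 0.2027.

0.2027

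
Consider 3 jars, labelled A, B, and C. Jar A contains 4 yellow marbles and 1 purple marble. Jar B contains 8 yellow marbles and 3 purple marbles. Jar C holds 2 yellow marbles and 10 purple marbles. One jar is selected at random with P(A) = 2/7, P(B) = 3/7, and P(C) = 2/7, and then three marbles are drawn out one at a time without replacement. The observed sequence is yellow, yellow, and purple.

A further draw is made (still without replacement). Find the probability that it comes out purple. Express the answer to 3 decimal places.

Under each hypothesis, the probability of the observed sequence is: P(data | jar A) = (4/5)(3/4)(1/3) = 1/5; P(data | jar B) = (8/11)(7/10)(3/9) = 28/165; P(data | jar C) = (2/12)(1/11)(10/10) = 1/66.
Multiplying each by its prior: 2/7 · 1/5 = 2/35, 3/7 · 28/165 = 4/55, 2/7 · 1/66 = 1/231; these sum to 31/231.
Dividing through by the total gives posterior P(jar A | data) = 66/155, P(jar B | data) = 84/155, P(jar C | data) = 1/31.
The predictive probability is P(purple next | data) = (0)(66/155) + (1/4)(84/155) + (1)(1/31) = 26/155.

0.168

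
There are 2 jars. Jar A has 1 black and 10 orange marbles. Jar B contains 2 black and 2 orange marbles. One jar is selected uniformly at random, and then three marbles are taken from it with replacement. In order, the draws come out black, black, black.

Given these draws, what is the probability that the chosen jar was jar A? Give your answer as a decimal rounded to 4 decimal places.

0.0060

For each hypothesis, P(data | H) works out to: P(data | jar A) = (1/11)(1/11)(1/11) = 0.00075131; P(data | jar B) = (2/4)(2/4)(2/4) = 0.125.
The prior-weighted likelihoods are 1/2 · 0.00075131 = 0.00037566, 1/2 · 0.125 = 0.0625; summing to 0.062876.
So P(jar A | data) = (0.00037566) / (0.062876) = 0.0059746.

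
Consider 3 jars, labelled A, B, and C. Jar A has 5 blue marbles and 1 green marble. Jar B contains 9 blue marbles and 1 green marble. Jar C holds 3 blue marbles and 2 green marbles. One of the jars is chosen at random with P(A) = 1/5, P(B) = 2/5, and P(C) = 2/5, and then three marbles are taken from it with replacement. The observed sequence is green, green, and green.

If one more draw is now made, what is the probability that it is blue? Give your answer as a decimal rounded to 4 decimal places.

The likelihood of the observed sequence under each hypothesis: P(data | jar A) = (1/6)(1/6)(1/6) = 0.0046296; P(data | jar B) = (1/10)(1/10)(1/10) = 0.001; P(data | jar C) = (2/5)(2/5)(2/5) = 0.064.
Weighting by the prior gives 1/5 · 0.0046296 = 0.00092593, 2/5 · 0.001 = 0.0004, 2/5 · 0.064 = 0.0256; with total 0.026926.
Dividing through by the total gives posterior P(jar A | data) = 0.034388, P(jar B | data) = 0.014856, P(jar C | data) = 0.95076.
The predictive probability is P(blue next | data) = (5/6)(0.034388) + (9/10)(0.014856) + (3/5)(0.95076) = 0.61248.

0.6125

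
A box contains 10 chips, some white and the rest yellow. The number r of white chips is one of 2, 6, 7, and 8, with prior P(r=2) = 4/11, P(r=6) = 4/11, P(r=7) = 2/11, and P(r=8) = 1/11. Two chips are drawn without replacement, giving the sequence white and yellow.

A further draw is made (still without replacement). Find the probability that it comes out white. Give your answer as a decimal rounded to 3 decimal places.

0.521

For each hypothesis, P(data | H) works out to: P(data | r = 2) = (2/10)(8/9) = 8/45; P(data | r = 6) = (6/10)(4/9) = 4/15; P(data | r = 7) = (7/10)(3/9) = 7/30; P(data | r = 8) = (8/10)(2/9) = 8/45.
Multiplying each by its prior: 4/11 · 8/45 = 32/495, 4/11 · 4/15 = 16/165, 2/11 · 7/30 = 7/165, 1/11 · 8/45 = 8/495; with total 109/495.
The posterior is then P(r = 2 | data) = 32/109, P(r = 6 | data) = 48/109, P(r = 7 | data) = 21/109, P(r = 8 | data) = 8/109.
So P(white next | data) = Σ P(white next | H) P(H | data) = (1/8)(32/109) + (5/8)(48/109) + (3/4)(21/109) + (7/8)(8/109) = 227/436.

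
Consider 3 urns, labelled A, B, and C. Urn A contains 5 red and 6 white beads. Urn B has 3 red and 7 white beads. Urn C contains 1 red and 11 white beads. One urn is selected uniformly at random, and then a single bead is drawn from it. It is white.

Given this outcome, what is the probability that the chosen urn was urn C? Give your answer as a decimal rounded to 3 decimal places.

Compute the likelihood of this draw for each case: P(data | urn A) = (6/11) = 0.54545; P(data | urn B) = (7/10) = 0.7; P(data | urn C) = (11/12) = 0.91667.
The prior-weighted likelihoods are 1/3 · 0.54545 = 0.18182, 1/3 · 0.7 = 0.23333, 1/3 · 0.91667 = 0.30556; summing to 0.72071.
Hence P(urn C | data) = (0.30556) / (0.72071) = 0.42397.

0.424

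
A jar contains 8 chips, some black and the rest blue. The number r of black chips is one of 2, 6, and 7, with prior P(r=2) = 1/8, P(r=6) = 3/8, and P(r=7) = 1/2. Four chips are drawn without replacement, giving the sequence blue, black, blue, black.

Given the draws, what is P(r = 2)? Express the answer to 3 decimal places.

Compute the likelihood of the observed sequence for each case: P(data | r = 2) = (6/8)(2/7)(5/6)(1/5) = 1/28; P(data | r = 6) = (2/8)(6/7)(1/6)(5/5) = 1/28; P(data | r = 7) = (1/8)(7/7)(0/6) = 0.
The prior-weighted likelihoods are 1/8 · 1/28 = 1/224, 3/8 · 1/28 = 3/224, 1/2 · 0 = 0; with total 1/56.
Hence P(r = 2 | data) = (1/224) / (1/56) = 1/4.

0.250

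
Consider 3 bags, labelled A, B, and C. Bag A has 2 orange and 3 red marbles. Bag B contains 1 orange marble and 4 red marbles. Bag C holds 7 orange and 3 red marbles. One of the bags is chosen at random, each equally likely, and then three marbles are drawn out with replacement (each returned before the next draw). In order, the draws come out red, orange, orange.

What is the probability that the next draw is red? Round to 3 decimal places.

0.463

Compute the likelihood of the observed sequence for each case: P(data | bag A) = (3/5)(2/5)(2/5) = 12/125; P(data | bag B) = (4/5)(1/5)(1/5) = 4/125; P(data | bag C) = (3/10)(7/10)(7/10) = 147/1000.
Multiplying each by its prior: 1/3 · 12/125 = 4/125, 1/3 · 4/125 = 4/375, 1/3 · 147/1000 = 49/1000; with total 11/120.
Dividing through by the total gives posterior P(bag A | data) = 0.34909, P(bag B | data) = 0.11636, P(bag C | data) = 0.53455.
So P(red next | data) = Σ P(red next | H) P(H | data) = (3/5)(0.34909) + (4/5)(0.11636) + (3/10)(0.53455) = 0.46291.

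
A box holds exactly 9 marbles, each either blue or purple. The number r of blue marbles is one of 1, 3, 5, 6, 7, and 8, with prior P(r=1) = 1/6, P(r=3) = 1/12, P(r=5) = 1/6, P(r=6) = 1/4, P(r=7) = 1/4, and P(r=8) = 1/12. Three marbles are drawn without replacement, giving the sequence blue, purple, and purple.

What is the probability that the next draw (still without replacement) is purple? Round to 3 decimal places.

0.487

The likelihood of the observed sequence under each hypothesis: P(data | r = 1) = (1/9)(8/8)(7/7) = 1/9; P(data | r = 3) = (3/9)(6/8)(5/7) = 5/28; P(data | r = 5) = (5/9)(4/8)(3/7) = 5/42; P(data | r = 6) = (6/9)(3/8)(2/7) = 1/14; P(data | r = 7) = (7/9)(2/8)(1/7) = 1/36; P(data | r = 8) = (8/9)(1/8)(0/7) = 0.
The prior-weighted likelihoods are 1/6 · 1/9 = 1/54, 1/12 · 5/28 = 5/336, 1/6 · 5/42 = 5/252, 1/4 · 1/14 = 1/56, 1/4 · 1/36 = 1/144, 1/12 · 0 = 0; these sum to 59/756.
Dividing through by the total gives posterior P(r = 1 | data) = 14/59, P(r = 3 | data) = 45/236, P(r = 5 | data) = 15/59, P(r = 6 | data) = 27/118, P(r = 7 | data) = 21/236, P(r = 8 | data) = 0.
The predictive probability is P(purple next | data) = (1)(14/59) + (2/3)(45/236) + (1/3)(15/59) + (1/6)(27/118) + (0)(21/236) = 115/236.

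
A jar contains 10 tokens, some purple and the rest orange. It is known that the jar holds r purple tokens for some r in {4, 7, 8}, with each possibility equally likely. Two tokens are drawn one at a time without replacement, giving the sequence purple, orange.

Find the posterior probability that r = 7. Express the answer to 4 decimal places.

0.3443

Under each hypothesis, the probability of the observed sequence is: P(data | r = 4) = (4/10)(6/9) = 4/15; P(data | r = 7) = (7/10)(3/9) = 7/30; P(data | r = 8) = (8/10)(2/9) = 8/45.
Weighting by the prior gives 1/3 · 4/15 = 4/45, 1/3 · 7/30 = 7/90, 1/3 · 8/45 = 8/135; with total 61/270.
So P(r = 7 | data) = (7/90) / (61/270) = 21/61.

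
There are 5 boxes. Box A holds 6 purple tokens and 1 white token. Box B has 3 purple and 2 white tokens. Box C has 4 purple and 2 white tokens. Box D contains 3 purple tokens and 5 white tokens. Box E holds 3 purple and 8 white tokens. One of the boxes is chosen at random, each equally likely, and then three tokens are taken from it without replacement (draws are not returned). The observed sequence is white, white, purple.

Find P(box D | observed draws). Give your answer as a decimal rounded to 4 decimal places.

The likelihood of the observed sequence under each hypothesis: P(data | box A) = (1/7)(0/6) = 0; P(data | box B) = (2/5)(1/4)(3/3) = 0.1; P(data | box C) = (2/6)(1/5)(4/4) = 0.066667; P(data | box D) = (5/8)(4/7)(3/6) = 0.17857; P(data | box E) = (8/11)(7/10)(3/9) = 0.1697.
Multiplying each by its prior: 1/5 · 0 = 0, 1/5 · 0.1 = 0.02, 1/5 · 0.066667 = 0.013333, 1/5 · 0.17857 = 0.035714, 1/5 · 0.1697 = 0.033939; these sum to 0.10299.
Hence P(box D | data) = (0.035714) / (0.10299) = 0.34678.

0.3468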